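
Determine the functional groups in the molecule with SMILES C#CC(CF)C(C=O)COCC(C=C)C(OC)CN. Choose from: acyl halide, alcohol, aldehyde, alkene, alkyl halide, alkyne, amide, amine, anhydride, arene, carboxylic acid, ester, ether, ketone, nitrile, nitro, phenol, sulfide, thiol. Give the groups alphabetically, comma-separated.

Working along the chain:
  HC≡C: C≡C triple bond → alkyne.
  CH(CH2F): pendant –CH2X: halogen on sp³ carbon → alkyl halide.
  CH(CHO): pendant –CHO: carbonyl C bonded to C and H → aldehyde.
  CH2OCH2: C–O–C with sp³ carbons on both sides and no adjacent C=O → ether.
  CH(CH=CH2): pendant –CH=CH2: C=C double bond → alkene.
  CH(OCH3): pendant –OCH3: C–O–C with sp³ C, no adjacent C=O → ether.
  CH2NH2: –NH2 on an sp³ carbon with no adjacent C=O → amine.

aldehyde, alkene, alkyl halide, alkyne, amine, ether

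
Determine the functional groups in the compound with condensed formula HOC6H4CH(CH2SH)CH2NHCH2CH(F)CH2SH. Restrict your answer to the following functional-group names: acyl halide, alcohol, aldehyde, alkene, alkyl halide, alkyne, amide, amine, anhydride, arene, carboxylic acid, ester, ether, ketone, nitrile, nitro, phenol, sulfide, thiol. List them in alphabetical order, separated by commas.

alkyl halide, amine, arene, phenol, thiol

Working along the chain:
  HOC6H4: –OH attached directly to an aromatic ring → phenol (not alcohol); the ring itself is an arene.
  CH(CH2SH): pendant –CH2SH → thiol.
  CH2NHCH2: C–N–C with sp³ carbons and no adjacent C=O → amine (secondary).
  CH(F): halogen on an sp³ carbon → alkyl halide.
  CH2SH: –SH on an sp³ carbon → thiol.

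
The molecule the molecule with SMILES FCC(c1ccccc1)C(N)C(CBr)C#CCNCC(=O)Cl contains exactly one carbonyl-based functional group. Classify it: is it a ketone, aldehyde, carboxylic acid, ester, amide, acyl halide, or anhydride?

acyl halide

The carbonyl is in the COCl segment: –C(=O)Cl: carbonyl C bonded to C and to a halogen → acyl halide (not alkyl halide).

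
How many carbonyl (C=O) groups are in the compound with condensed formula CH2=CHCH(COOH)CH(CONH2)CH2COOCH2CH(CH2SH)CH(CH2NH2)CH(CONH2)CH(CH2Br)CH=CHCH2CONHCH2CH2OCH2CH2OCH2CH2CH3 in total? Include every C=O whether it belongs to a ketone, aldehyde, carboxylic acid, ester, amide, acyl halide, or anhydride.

5

CH(COOH): carboxylic acid, 1 C=O (running total 1).
CH(CONH2): amide, 1 C=O (running total 2).
CH2COOCH2: ester, 1 C=O (running total 3).
CH(CONH2): amide, 1 C=O (running total 4).
CH2CONHCH2: amide, 1 C=O (running total 5).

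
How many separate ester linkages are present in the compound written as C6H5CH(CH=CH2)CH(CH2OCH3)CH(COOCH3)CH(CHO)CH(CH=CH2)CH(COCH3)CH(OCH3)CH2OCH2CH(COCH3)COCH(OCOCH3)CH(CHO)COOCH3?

Reading the structure from left to right:
  C6H5: C6H5– phenyl ring → arene.
  CH(CH=CH2): pendant –CH=CH2: C=C double bond → alkene.
  CH(CH2OCH3): pendant –CH2OCH3: C–O–C linkage → ether.
  CH(COOCH3): pendant –COOCH3: carbonyl C bonded to C and –OCH3 → ester.
  CH(CHO): pendant –CHO: carbonyl C bonded to C and H → aldehyde.
  CH(CH=CH2): pendant –CH=CH2: C=C double bond → alkene.
  CH(COCH3): pendant –COCH3: carbonyl C bonded to two carbons → ketone.
  CH(OCH3): pendant –OCH3: C–O–C with sp³ C, no adjacent C=O → ether.
  CH2OCH2: C–O–C with sp³ carbons on both sides and no adjacent C=O → ether.
  CH(COCH3): pendant –COCH3: carbonyl C bonded to two carbons → ketone.
  CO: –C(=O)– with carbon on both sides → ketone.
  CH(OCOCH3): pendant –OC(=O)CH3: an acyloxy group → ester.
  CH(CHO): pendant –CHO: carbonyl C bonded to C and H → aldehyde.
  COOCH3: –C(=O)OCH3: carbonyl C bonded to C and to –OCH3 → ester (not ketone + ether).
Ester appears at: CH(COOCH3), CH(OCOCH3), COOCH3 → 3.

3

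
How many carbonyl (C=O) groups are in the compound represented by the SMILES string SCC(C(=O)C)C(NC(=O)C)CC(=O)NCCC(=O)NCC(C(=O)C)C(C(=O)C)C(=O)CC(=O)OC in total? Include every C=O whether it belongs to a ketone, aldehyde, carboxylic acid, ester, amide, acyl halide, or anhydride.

CH(COCH3): ketone, 1 C=O (running total 1).
CH(NHCOCH3): amide, 1 C=O (running total 2).
CH2CONHCH2: amide, 1 C=O (running total 3).
CH2CONHCH2: amide, 1 C=O (running total 4).
CH(COCH3): ketone, 1 C=O (running total 5).
CH(COCH3): ketone, 1 C=O (running total 6).
CO: ketone, 1 C=O (running total 7).
COOCH3: ester, 1 C=O (running total 8).

8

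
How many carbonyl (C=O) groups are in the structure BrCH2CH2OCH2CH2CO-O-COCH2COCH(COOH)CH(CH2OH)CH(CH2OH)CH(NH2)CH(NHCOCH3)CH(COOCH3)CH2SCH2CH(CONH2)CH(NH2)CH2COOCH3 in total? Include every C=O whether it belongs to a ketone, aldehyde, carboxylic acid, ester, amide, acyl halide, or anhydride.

8

CH2CO-O-COCH2: anhydride, 2 C=O (running total 2).
CO: ketone, 1 C=O (running total 3).
CH(COOH): carboxylic acid, 1 C=O (running total 4).
CH(NHCOCH3): amide, 1 C=O (running total 5).
CH(COOCH3): ester, 1 C=O (running total 6).
CH(CONH2): amide, 1 C=O (running total 7).
COOCH3: ester, 1 C=O (running total 8).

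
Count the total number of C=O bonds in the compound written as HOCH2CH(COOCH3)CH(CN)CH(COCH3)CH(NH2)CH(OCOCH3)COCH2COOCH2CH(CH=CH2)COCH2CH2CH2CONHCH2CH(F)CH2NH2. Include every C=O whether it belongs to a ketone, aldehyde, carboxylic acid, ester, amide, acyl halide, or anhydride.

CH(COOCH3): ester, 1 C=O (running total 1).
CH(COCH3): ketone, 1 C=O (running total 2).
CH(OCOCH3): ester, 1 C=O (running total 3).
CO: ketone, 1 C=O (running total 4).
CH2COOCH2: ester, 1 C=O (running total 5).
CO: ketone, 1 C=O (running total 6).
CH2CONHCH2: amide, 1 C=O (running total 7).

7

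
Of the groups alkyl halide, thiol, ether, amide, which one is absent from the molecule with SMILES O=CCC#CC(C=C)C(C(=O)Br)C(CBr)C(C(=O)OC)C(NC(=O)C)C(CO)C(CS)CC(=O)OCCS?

ether

alkyl halide: present (CH(CH2Br) — pendant –CH2X: halogen on sp³ carbon → alkyl halide).
thiol: present (CH(CH2SH) — pendant –CH2SH → thiol).
amide: present (CH(NHCOCH3) — pendant –NHC(=O)CH3: N bonded to a carbonyl → amide (not amine)).
ether: absent. In each of CH(COOCH3) and CH2COOCH2, the C–O–C oxygen is adjacent to a C=O, so it belongs to an ester, not an ether.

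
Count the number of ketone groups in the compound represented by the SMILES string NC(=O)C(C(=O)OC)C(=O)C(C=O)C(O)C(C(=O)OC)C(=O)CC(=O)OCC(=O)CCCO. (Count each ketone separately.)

3

–C(=O)NH2: carbonyl C bonded to C and to N → amide (the N is not a separate amine).
pendant –COOCH3: carbonyl C bonded to C and –OCH3 → ester.
–C(=O)– with carbon on both sides → ketone.
pendant –CHO: carbonyl C bonded to C and H → aldehyde.
–OH on an sp³ carbon → alcohol (secondary).
pendant –COOCH3: carbonyl C bonded to C and –OCH3 → ester.
–C(=O)– with carbon on both sides → ketone.
–C(=O)–O–C with C on the carbonyl side → ester.
–C(=O)– with carbon on both sides → ketone.
–OH on an sp³ carbon → alcohol.
Ketone appears at: CO, CO, CO → 3.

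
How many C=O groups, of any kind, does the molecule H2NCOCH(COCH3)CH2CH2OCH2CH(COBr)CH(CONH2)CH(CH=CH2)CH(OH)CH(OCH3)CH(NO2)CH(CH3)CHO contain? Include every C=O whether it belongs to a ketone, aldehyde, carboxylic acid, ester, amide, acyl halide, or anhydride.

5

H2NCO: amide, 1 C=O (running total 1).
CH(COCH3): ketone, 1 C=O (running total 2).
CH(COBr): acyl halide, 1 C=O (running total 3).
CH(CONH2): amide, 1 C=O (running total 4).
CHO: aldehyde, 1 C=O (running total 5).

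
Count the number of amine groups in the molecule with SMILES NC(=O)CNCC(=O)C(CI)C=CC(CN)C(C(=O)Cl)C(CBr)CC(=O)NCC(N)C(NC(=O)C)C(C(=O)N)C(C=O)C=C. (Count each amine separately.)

3

–C(=O)NH2: carbonyl C bonded to C and to N → amide (the N is not a separate amine).
C–N–C with sp³ carbons and no adjacent C=O → amine (secondary).
–C(=O)– with carbon on both sides → ketone.
pendant –CH2X: halogen on sp³ carbon → alkyl halide.
C=C double bond → alkene.
pendant –CH2NH2: N on sp³ C, no adjacent C=O → amine.
pendant –C(=O)X: carbonyl C bonded to C and halogen → acyl halide.
pendant –CH2X: halogen on sp³ carbon → alkyl halide.
–C(=O)–N– linkage → amide (the N is not an amine).
–NH2 on an sp³ carbon with no adjacent C=O → amine.
pendant –NHC(=O)CH3: N bonded to a carbonyl → amide (not amine).
pendant –CONH2: carbonyl C bonded to C and N → amide.
pendant –CHO: carbonyl C bonded to C and H → aldehyde.
C=C double bond → alkene.
Amine appears at: CH2NHCH2, CH(CH2NH2), CH(NH2) → 3.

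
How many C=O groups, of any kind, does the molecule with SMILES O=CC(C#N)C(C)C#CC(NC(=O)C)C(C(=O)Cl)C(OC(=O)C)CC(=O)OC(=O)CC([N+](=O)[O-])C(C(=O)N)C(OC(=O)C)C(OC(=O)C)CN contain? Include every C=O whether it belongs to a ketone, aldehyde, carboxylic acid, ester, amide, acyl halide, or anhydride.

OHC: aldehyde, 1 C=O (running total 1).
CH(NHCOCH3): amide, 1 C=O (running total 2).
CH(COCl): acyl halide, 1 C=O (running total 3).
CH(OCOCH3): ester, 1 C=O (running total 4).
CH2CO-O-COCH2: anhydride, 2 C=O (running total 6).
CH(CONH2): amide, 1 C=O (running total 7).
CH(OCOCH3): ester, 1 C=O (running total 8).
CH(OCOCH3): ester, 1 C=O (running total 9).

9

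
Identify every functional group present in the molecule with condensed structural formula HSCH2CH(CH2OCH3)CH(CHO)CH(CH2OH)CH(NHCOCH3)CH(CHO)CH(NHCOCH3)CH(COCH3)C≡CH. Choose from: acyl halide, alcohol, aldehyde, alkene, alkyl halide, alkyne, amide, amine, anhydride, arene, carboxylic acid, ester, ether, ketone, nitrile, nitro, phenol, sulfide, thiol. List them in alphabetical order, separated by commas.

–SH on an sp³ carbon → thiol.
pendant –CH2OCH3: C–O–C linkage → ether.
pendant –CHO: carbonyl C bonded to C and H → aldehyde.
pendant –CH2OH on an sp³ backbone C → alcohol.
pendant –NHC(=O)CH3: N bonded to a carbonyl → amide (not amine).
pendant –CHO: carbonyl C bonded to C and H → aldehyde.
pendant –NHC(=O)CH3: N bonded to a carbonyl → amide (not amine).
pendant –COCH3: carbonyl C bonded to two carbons → ketone.
C≡C triple bond → alkyne.

alcohol, aldehyde, alkyne, amide, ether, ketone, thiol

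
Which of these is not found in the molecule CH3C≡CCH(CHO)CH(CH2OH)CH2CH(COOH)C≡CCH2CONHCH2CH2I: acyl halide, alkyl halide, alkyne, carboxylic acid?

carboxylic acid: present (CH(COOH) — pendant –COOH: carbonyl C bonded to C and –OH → carboxylic acid).
alkyl halide: present (CH2I — halogen on an sp³ carbon → alkyl halide).
alkyne: present (C≡C — C≡C triple bond → alkyne).
acyl halide: no segment matches this pattern.

acyl halide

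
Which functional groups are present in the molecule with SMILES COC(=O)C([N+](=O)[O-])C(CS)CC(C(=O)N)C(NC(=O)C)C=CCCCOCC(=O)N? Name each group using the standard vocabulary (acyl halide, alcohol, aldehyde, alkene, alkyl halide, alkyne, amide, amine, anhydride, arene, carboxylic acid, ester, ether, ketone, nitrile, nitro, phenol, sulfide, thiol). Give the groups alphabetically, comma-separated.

alkene, amide, ester, ether, nitro, thiol

Reading the structure from left to right:
  CH3OOC: CH3O–C(=O)–: carbonyl C bonded to C and to –OCH3 → ester (not ketone + ether).
  CH(NO2): –NO2 on an sp³ carbon → nitro (the N=O is not a carbonyl).
  CH(CH2SH): pendant –CH2SH → thiol.
  CH(CONH2): pendant –CONH2: carbonyl C bonded to C and N → amide.
  CH(NHCOCH3): pendant –NHC(=O)CH3: N bonded to a carbonyl → amide (not amine).
  CH=CH: C=C double bond → alkene.
  CH2OCH2: C–O–C with sp³ carbons on both sides and no adjacent C=O → ether.
  CONH2: –C(=O)NH2: carbonyl C bonded to C and to N → amide (the N is not a separate amine).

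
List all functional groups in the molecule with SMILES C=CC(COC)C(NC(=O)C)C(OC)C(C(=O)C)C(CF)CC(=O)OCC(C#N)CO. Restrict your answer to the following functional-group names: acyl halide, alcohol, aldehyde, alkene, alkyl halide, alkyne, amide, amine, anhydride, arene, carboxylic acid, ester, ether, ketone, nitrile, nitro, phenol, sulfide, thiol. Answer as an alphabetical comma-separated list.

Working along the chain:
  CH2=CH: C=C double bond → alkene.
  CH(CH2OCH3): pendant –CH2OCH3: C–O–C linkage → ether.
  CH(NHCOCH3): pendant –NHC(=O)CH3: N bonded to a carbonyl → amide (not amine).
  CH(OCH3): pendant –OCH3: C–O–C with sp³ C, no adjacent C=O → ether.
  CH(COCH3): pendant –COCH3: carbonyl C bonded to two carbons → ketone.
  CH(CH2F): pendant –CH2X: halogen on sp³ carbon → alkyl halide.
  CH2COOCH2: –C(=O)–O–C with C on the carbonyl side → ester.
  CH(CN): pendant –C≡N: nitrile.
  CH2OH: –OH on an sp³ carbon → alcohol.

alcohol, alkene, alkyl halide, amide, ester, ether, ketone, nitrile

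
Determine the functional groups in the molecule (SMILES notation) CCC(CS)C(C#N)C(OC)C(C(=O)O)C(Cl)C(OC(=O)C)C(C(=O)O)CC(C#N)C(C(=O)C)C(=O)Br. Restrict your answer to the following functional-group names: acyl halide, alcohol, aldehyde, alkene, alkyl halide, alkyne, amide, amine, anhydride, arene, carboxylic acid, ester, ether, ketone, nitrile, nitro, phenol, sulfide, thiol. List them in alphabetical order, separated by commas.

Reading the structure from left to right:
  CH(CH2SH): pendant –CH2SH → thiol.
  CH(CN): pendant –C≡N: nitrile.
  CH(OCH3): pendant –OCH3: C–O–C with sp³ C, no adjacent C=O → ether.
  CH(COOH): pendant –COOH: carbonyl C bonded to C and –OH → carboxylic acid.
  CH(Cl): halogen on an sp³ carbon → alkyl halide.
  CH(OCOCH3): pendant –OC(=O)CH3: an acyloxy group → ester.
  CH(COOH): pendant –COOH: carbonyl C bonded to C and –OH → carboxylic acid.
  CH(CN): pendant –C≡N: nitrile.
  CH(COCH3): pendant –COCH3: carbonyl C bonded to two carbons → ketone.
  COBr: –C(=O)Br: carbonyl C bonded to C and to a halogen → acyl halide (not alkyl halide).

acyl halide, alkyl halide, carboxylic acid, ester, ether, ketone, nitrile, thiol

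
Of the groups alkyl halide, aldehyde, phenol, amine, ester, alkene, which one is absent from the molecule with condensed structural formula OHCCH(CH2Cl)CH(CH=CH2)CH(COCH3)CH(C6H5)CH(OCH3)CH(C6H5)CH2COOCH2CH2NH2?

ester: present (CH2COOCH2 — –C(=O)–O–C with C on the carbonyl side → ester).
alkene: present (CH(CH=CH2) — pendant –CH=CH2: C=C double bond → alkene).
aldehyde: present (OHC — terminal –CHO: carbonyl C bonded to H and C → aldehyde).
amine: present (CH2NH2 — –NH2 on an sp³ carbon with no adjacent C=O → amine).
alkyl halide: present (CH(CH2Cl) — pendant –CH2X: halogen on sp³ carbon → alkyl halide).
phenol: no segment matches this pattern.

phenol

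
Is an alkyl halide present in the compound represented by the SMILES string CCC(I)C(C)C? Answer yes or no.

yes

  CH(I): halogen on an sp³ carbon → alkyl halide.
The CH(I) segment supplies the alkyl halide: halogen on an sp³ carbon → alkyl halide.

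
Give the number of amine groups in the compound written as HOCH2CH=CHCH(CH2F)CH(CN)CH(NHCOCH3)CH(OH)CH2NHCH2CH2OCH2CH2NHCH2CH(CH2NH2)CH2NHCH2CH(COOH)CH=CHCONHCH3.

4

Working along the chain:
  HOCH2: HO– on an sp³ carbon → alcohol.
  CH=CH: C=C double bond → alkene.
  CH(CH2F): pendant –CH2X: halogen on sp³ carbon → alkyl halide.
  CH(CN): pendant –C≡N: nitrile.
  CH(NHCOCH3): pendant –NHC(=O)CH3: N bonded to a carbonyl → amide (not amine).
  CH(OH): –OH on an sp³ carbon → alcohol (secondary).
  CH2NHCH2: C–N–C with sp³ carbons and no adjacent C=O → amine (secondary).
  CH2OCH2: C–O–C with sp³ carbons on both sides and no adjacent C=O → ether.
  CH2NHCH2: C–N–C with sp³ carbons and no adjacent C=O → amine (secondary).
  CH(CH2NH2): pendant –CH2NH2: N on sp³ C, no adjacent C=O → amine.
  CH2NHCH2: C–N–C with sp³ carbons and no adjacent C=O → amine (secondary).
  CH(COOH): pendant –COOH: carbonyl C bonded to C and –OH → carboxylic acid.
  CH=CH: C=C double bond → alkene.
  CONHCH3: –C(=O)NHCH3: carbonyl C bonded to C and to N → amide (the N is not an amine).
Amine appears at: CH2NHCH2, CH2NHCH2, CH(CH2NH2), CH2NHCH2 → 4.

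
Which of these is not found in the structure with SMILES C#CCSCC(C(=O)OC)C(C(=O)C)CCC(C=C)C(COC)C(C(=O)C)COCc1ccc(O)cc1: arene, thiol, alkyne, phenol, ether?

ether: present (CH(CH2OCH3) — pendant –CH2OCH3: C–O–C linkage → ether).
phenol: present (C6H4OH — –OH attached directly to an aromatic ring → phenol (not alcohol); the ring itself is an arene).
arene: present (C6H4OH — –OH attached directly to an aromatic ring → phenol (not alcohol); the ring itself is an arene).
alkyne: present (HC≡C — C≡C triple bond → alkyne).
thiol: no segment matches this pattern.

thiol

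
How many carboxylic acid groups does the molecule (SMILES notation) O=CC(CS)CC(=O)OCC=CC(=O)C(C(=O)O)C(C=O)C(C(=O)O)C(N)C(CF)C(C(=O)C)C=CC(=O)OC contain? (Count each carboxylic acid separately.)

Reading the structure from left to right:
  OHC: terminal –CHO: carbonyl C bonded to H and C → aldehyde.
  CH(CH2SH): pendant –CH2SH → thiol.
  CH2COOCH2: –C(=O)–O–C with C on the carbonyl side → ester.
  CH=CH: C=C double bond → alkene.
  CO: –C(=O)– with carbon on both sides → ketone.
  CH(COOH): pendant –COOH: carbonyl C bonded to C and –OH → carboxylic acid.
  CH(CHO): pendant –CHO: carbonyl C bonded to C and H → aldehyde.
  CH(COOH): pendant –COOH: carbonyl C bonded to C and –OH → carboxylic acid.
  CH(NH2): –NH2 on an sp³ carbon with no adjacent C=O → amine.
  CH(CH2F): pendant –CH2X: halogen on sp³ carbon → alkyl halide.
  CH(COCH3): pendant –COCH3: carbonyl C bonded to two carbons → ketone.
  CH=CH: C=C double bond → alkene.
  COOCH3: –C(=O)OCH3: carbonyl C bonded to C and to –OCH3 → ester (not ketone + ether).
Carboxylic acid appears at: CH(COOH), CH(COOH) → 2.

2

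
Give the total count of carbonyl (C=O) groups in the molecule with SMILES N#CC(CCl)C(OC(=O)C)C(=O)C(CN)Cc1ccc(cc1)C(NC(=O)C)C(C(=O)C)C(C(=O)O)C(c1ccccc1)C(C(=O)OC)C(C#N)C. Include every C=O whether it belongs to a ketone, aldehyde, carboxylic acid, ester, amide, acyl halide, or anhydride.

6

CH(OCOCH3): ester, 1 C=O (running total 1).
CO: ketone, 1 C=O (running total 2).
CH(NHCOCH3): amide, 1 C=O (running total 3).
CH(COCH3): ketone, 1 C=O (running total 4).
CH(COOH): carboxylic acid, 1 C=O (running total 5).
CH(COOCH3): ester, 1 C=O (running total 6).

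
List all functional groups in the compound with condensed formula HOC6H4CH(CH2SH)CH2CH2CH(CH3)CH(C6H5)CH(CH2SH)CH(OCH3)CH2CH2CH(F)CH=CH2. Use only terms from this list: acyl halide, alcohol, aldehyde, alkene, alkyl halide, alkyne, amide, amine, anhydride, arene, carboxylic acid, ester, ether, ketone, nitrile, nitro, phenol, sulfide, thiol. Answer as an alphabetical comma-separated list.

alkene, alkyl halide, arene, ether, phenol, thiol

Reading the structure from left to right:
  HOC6H4: –OH attached directly to an aromatic ring → phenol (not alcohol); the ring itself is an arene.
  CH(CH2SH): pendant –CH2SH → thiol.
  CH(C6H5): pendant –C6H5: benzene ring → arene.
  CH(CH2SH): pendant –CH2SH → thiol.
  CH(OCH3): pendant –OCH3: C–O–C with sp³ C, no adjacent C=O → ether.
  CH(F): halogen on an sp³ carbon → alkyl halide.
  CH=CH2: C=C double bond → alkene.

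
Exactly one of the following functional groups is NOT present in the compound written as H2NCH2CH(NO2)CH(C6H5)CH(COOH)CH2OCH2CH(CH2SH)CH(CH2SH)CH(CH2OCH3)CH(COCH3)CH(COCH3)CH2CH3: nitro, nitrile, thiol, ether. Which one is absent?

thiol: present (CH(CH2SH) — pendant –CH2SH → thiol).
nitro: present (CH(NO2) — –NO2 on an sp³ carbon → nitro (the N=O is not a carbonyl)).
ether: present (CH2OCH2 — C–O–C with sp³ carbons on both sides and no adjacent C=O → ether).
nitrile: no segment matches this pattern.

nitrile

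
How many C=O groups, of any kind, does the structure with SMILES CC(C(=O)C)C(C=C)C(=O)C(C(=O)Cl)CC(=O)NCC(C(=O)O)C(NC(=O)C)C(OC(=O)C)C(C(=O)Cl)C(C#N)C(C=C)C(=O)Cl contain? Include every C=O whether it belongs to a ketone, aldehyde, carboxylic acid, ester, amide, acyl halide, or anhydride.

9

CH(COCH3): ketone, 1 C=O (running total 1).
CO: ketone, 1 C=O (running total 2).
CH(COCl): acyl halide, 1 C=O (running total 3).
CH2CONHCH2: amide, 1 C=O (running total 4).
CH(COOH): carboxylic acid, 1 C=O (running total 5).
CH(NHCOCH3): amide, 1 C=O (running total 6).
CH(OCOCH3): ester, 1 C=O (running total 7).
CH(COCl): acyl halide, 1 C=O (running total 8).
COCl: acyl halide, 1 C=O (running total 9).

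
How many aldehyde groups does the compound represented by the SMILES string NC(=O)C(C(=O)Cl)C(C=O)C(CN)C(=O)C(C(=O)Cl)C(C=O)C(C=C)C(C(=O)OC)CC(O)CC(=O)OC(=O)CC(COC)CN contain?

2

Reading the structure from left to right:
  H2NCO: –C(=O)NH2: carbonyl C bonded to C and to N → amide (the N is not a separate amine).
  CH(COCl): pendant –C(=O)X: carbonyl C bonded to C and halogen → acyl halide.
  CH(CHO): pendant –CHO: carbonyl C bonded to C and H → aldehyde.
  CH(CH2NH2): pendant –CH2NH2: N on sp³ C, no adjacent C=O → amine.
  CO: –C(=O)– with carbon on both sides → ketone.
  CH(COCl): pendant –C(=O)X: carbonyl C bonded to C and halogen → acyl halide.
  CH(CHO): pendant –CHO: carbonyl C bonded to C and H → aldehyde.
  CH(CH=CH2): pendant –CH=CH2: C=C double bond → alkene.
  CH(COOCH3): pendant –COOCH3: carbonyl C bonded to C and –OCH3 → ester.
  CH(OH): –OH on an sp³ carbon → alcohol (secondary).
  CH2CO-O-COCH2: two acyl groups sharing one oxygen, –C(=O)–O–C(=O)– → anhydride.
  CH(CH2OCH3): pendant –CH2OCH3: C–O–C linkage → ether.
  CH2NH2: –NH2 on an sp³ carbon with no adjacent C=O → amine.
Aldehyde appears at: CH(CHO), CH(CHO) → 2.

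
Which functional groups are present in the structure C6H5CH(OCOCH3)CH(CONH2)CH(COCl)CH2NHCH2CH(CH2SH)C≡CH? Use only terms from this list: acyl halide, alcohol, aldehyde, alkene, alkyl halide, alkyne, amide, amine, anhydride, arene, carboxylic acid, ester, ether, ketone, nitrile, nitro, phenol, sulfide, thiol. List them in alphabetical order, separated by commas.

C6H5– phenyl ring → arene.
pendant –OC(=O)CH3: an acyloxy group → ester.
pendant –CONH2: carbonyl C bonded to C and N → amide.
pendant –C(=O)X: carbonyl C bonded to C and halogen → acyl halide.
C–N–C with sp³ carbons and no adjacent C=O → amine (secondary).
pendant –CH2SH → thiol.
C≡C triple bond → alkyne.

acyl halide, alkyne, amide, amine, arene, ester, thiol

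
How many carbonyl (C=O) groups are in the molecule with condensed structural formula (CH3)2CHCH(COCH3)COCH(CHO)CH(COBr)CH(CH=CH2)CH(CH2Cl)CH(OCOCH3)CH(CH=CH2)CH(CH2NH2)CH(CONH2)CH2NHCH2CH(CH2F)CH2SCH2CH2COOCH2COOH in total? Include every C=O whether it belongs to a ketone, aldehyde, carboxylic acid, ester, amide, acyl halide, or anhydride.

8

CH(COCH3): ketone, 1 C=O (running total 1).
CO: ketone, 1 C=O (running total 2).
CH(CHO): aldehyde, 1 C=O (running total 3).
CH(COBr): acyl halide, 1 C=O (running total 4).
CH(OCOCH3): ester, 1 C=O (running total 5).
CH(CONH2): amide, 1 C=O (running total 6).
CH2COOCH2: ester, 1 C=O (running total 7).
COOH: carboxylic acid, 1 C=O (running total 8).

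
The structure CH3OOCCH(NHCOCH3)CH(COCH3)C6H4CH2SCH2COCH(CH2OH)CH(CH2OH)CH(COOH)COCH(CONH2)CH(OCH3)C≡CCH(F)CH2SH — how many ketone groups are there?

3

Reading the structure from left to right:
  CH3OOC: CH3O–C(=O)–: carbonyl C bonded to C and to –OCH3 → ester (not ketone + ether).
  CH(NHCOCH3): pendant –NHC(=O)CH3: N bonded to a carbonyl → amide (not amine).
  CH(COCH3): pendant –COCH3: carbonyl C bonded to two carbons → ketone.
  C6H4: para-disubstituted benzene ring → arene.
  CH2SCH2: C–S–C linkage → sulfide (thioether).
  CO: –C(=O)– with carbon on both sides → ketone.
  CH(CH2OH): pendant –CH2OH on an sp³ backbone C → alcohol.
  CH(CH2OH): pendant –CH2OH on an sp³ backbone C → alcohol.
  CH(COOH): pendant –COOH: carbonyl C bonded to C and –OH → carboxylic acid.
  CO: –C(=O)– with carbon on both sides → ketone.
  CH(CONH2): pendant –CONH2: carbonyl C bonded to C and N → amide.
  CH(OCH3): pendant –OCH3: C–O–C with sp³ C, no adjacent C=O → ether.
  C≡C: C≡C triple bond → alkyne.
  CH(F): halogen on an sp³ carbon → alkyl halide.
  CH2SH: –SH on an sp³ carbon → thiol.
Ketone appears at: CH(COCH3), CO, CO → 3.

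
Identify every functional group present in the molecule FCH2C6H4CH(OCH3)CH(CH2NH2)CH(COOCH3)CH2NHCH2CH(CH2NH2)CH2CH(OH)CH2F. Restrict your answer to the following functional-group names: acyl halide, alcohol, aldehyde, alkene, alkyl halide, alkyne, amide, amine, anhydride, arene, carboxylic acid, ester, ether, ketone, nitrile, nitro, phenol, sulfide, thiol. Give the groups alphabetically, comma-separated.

alcohol, alkyl halide, amine, arene, ester, ether

Reading the structure from left to right:
  FCH2: halogen on an sp³ carbon → alkyl halide.
  C6H4: para-disubstituted benzene ring → arene.
  CH(OCH3): pendant –OCH3: C–O–C with sp³ C, no adjacent C=O → ether.
  CH(CH2NH2): pendant –CH2NH2: N on sp³ C, no adjacent C=O → amine.
  CH(COOCH3): pendant –COOCH3: carbonyl C bonded to C and –OCH3 → ester.
  CH2NHCH2: C–N–C with sp³ carbons and no adjacent C=O → amine (secondary).
  CH(CH2NH2): pendant –CH2NH2: N on sp³ C, no adjacent C=O → amine.
  CH(OH): –OH on an sp³ carbon → alcohol (secondary).
  CH2F: halogen on an sp³ carbon → alkyl halide.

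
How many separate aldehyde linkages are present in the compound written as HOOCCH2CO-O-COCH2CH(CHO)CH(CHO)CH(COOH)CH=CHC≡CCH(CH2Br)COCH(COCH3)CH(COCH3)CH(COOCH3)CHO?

–COOH: carbonyl C bonded to –OH and C → carboxylic acid (the –OH is not a separate alcohol).
two acyl groups sharing one oxygen, –C(=O)–O–C(=O)– → anhydride.
pendant –CHO: carbonyl C bonded to C and H → aldehyde.
pendant –CHO: carbonyl C bonded to C and H → aldehyde.
pendant –COOH: carbonyl C bonded to C and –OH → carboxylic acid.
C=C double bond → alkene.
C≡C triple bond → alkyne.
pendant –CH2X: halogen on sp³ carbon → alkyl halide.
–C(=O)– with carbon on both sides → ketone.
pendant –COCH3: carbonyl C bonded to two carbons → ketone.
pendant –COCH3: carbonyl C bonded to two carbons → ketone.
pendant –COOCH3: carbonyl C bonded to C and –OCH3 → ester.
terminal –CHO: carbonyl C bonded to H and C → aldehyde.
Aldehyde appears at: CH(CHO), CH(CHO), CHO → 3.

3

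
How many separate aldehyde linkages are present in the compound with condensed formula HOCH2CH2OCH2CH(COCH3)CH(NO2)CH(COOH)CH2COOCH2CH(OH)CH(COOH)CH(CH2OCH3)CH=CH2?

0

HO– on an sp³ carbon → alcohol.
C–O–C with sp³ carbons on both sides and no adjacent C=O → ether.
pendant –COCH3: carbonyl C bonded to two carbons → ketone.
–NO2 on an sp³ carbon → nitro (the N=O is not a carbonyl).
pendant –COOH: carbonyl C bonded to C and –OH → carboxylic acid.
–C(=O)–O–C with C on the carbonyl side → ester.
–OH on an sp³ carbon → alcohol (secondary).
pendant –COOH: carbonyl C bonded to C and –OH → carboxylic acid.
pendant –CH2OCH3: C–O–C linkage → ether.
C=C double bond → alkene.
No segment is a aldehyde: CH(COCH3) is ketone, not aldehyde; CH(COOH) is carboxylic acid, not aldehyde; CH2COOCH2 is ester, not aldehyde. → 0.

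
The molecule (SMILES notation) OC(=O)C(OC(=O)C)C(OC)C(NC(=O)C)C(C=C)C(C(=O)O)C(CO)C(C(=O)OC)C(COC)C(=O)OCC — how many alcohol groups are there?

1

–COOH: carbonyl C bonded to –OH and C → carboxylic acid (the –OH is not a separate alcohol).
pendant –OC(=O)CH3: an acyloxy group → ester.
pendant –OCH3: C–O–C with sp³ C, no adjacent C=O → ether.
pendant –NHC(=O)CH3: N bonded to a carbonyl → amide (not amine).
pendant –CH=CH2: C=C double bond → alkene.
pendant –COOH: carbonyl C bonded to C and –OH → carboxylic acid.
pendant –CH2OH on an sp³ backbone C → alcohol.
pendant –COOCH3: carbonyl C bonded to C and –OCH3 → ester.
pendant –CH2OCH3: C–O–C linkage → ether.
–C(=O)OCH2CH3: carbonyl C bonded to C and to –OEt → ester.
Alcohol appears at: CH(CH2OH) → 1.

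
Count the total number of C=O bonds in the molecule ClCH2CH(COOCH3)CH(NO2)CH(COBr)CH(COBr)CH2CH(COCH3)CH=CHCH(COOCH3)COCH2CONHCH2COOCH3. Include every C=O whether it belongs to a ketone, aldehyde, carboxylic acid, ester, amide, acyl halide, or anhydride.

CH(COOCH3): ester, 1 C=O (running total 1).
CH(COBr): acyl halide, 1 C=O (running total 2).
CH(COBr): acyl halide, 1 C=O (running total 3).
CH(COCH3): ketone, 1 C=O (running total 4).
CH(COOCH3): ester, 1 C=O (running total 5).
CO: ketone, 1 C=O (running total 6).
CH2CONHCH2: amide, 1 C=O (running total 7).
COOCH3: ester, 1 C=O (running total 8).

8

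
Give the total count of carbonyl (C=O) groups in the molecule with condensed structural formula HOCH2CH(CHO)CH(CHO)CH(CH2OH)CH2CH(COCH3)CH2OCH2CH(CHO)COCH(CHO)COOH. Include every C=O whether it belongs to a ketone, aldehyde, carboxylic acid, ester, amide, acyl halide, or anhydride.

7

CH(CHO): aldehyde, 1 C=O (running total 1).
CH(CHO): aldehyde, 1 C=O (running total 2).
CH(COCH3): ketone, 1 C=O (running total 3).
CH(CHO): aldehyde, 1 C=O (running total 4).
CO: ketone, 1 C=O (running total 5).
CH(CHO): aldehyde, 1 C=O (running total 6).
COOH: carboxylic acid, 1 C=O (running total 7).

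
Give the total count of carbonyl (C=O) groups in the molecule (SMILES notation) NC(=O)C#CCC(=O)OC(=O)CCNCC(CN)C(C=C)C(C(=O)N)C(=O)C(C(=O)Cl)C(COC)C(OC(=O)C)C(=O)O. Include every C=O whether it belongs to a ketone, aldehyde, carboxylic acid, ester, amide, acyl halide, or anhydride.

8

H2NCO: amide, 1 C=O (running total 1).
CH2CO-O-COCH2: anhydride, 2 C=O (running total 3).
CH(CONH2): amide, 1 C=O (running total 4).
CO: ketone, 1 C=O (running total 5).
CH(COCl): acyl halide, 1 C=O (running total 6).
CH(OCOCH3): ester, 1 C=O (running total 7).
COOH: carboxylic acid, 1 C=O (running total 8).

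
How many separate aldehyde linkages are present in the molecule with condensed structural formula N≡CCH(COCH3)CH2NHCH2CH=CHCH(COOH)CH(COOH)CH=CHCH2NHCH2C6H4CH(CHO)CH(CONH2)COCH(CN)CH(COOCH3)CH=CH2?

Taking each segment in turn:
  N≡C: N≡C–: carbon triple-bonded to nitrogen → nitrile.
  CH(COCH3): pendant –COCH3: carbonyl C bonded to two carbons → ketone.
  CH2NHCH2: C–N–C with sp³ carbons and no adjacent C=O → amine (secondary).
  CH=CH: C=C double bond → alkene.
  CH(COOH): pendant –COOH: carbonyl C bonded to C and –OH → carboxylic acid.
  CH(COOH): pendant –COOH: carbonyl C bonded to C and –OH → carboxylic acid.
  CH=CH: C=C double bond → alkene.
  CH2NHCH2: C–N–C with sp³ carbons and no adjacent C=O → amine (secondary).
  C6H4: para-disubstituted benzene ring → arene.
  CH(CHO): pendant –CHO: carbonyl C bonded to C and H → aldehyde.
  CH(CONH2): pendant –CONH2: carbonyl C bonded to C and N → amide.
  CO: –C(=O)– with carbon on both sides → ketone.
  CH(CN): pendant –C≡N: nitrile.
  CH(COOCH3): pendant –COOCH3: carbonyl C bonded to C and –OCH3 → ester.
  CH=CH2: C=C double bond → alkene.
Aldehyde appears at: CH(CHO) → 1.

1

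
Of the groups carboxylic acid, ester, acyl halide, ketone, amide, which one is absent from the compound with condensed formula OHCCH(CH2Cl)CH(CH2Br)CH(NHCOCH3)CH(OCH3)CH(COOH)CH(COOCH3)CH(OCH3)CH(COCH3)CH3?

ketone: present (CH(COCH3) — pendant –COCH3: carbonyl C bonded to two carbons → ketone).
amide: present (CH(NHCOCH3) — pendant –NHC(=O)CH3: N bonded to a carbonyl → amide (not amine)).
carboxylic acid: present (CH(COOH) — pendant –COOH: carbonyl C bonded to C and –OH → carboxylic acid).
ester: present (CH(COOCH3) — pendant –COOCH3: carbonyl C bonded to C and –OCH3 → ester).
acyl halide: no segment matches this pattern.

acyl halide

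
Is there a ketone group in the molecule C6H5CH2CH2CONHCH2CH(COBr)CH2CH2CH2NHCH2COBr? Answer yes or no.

no

Working along the chain:
  C6H5: C6H5– phenyl ring → arene.
  CH2CONHCH2: –C(=O)–N– linkage → amide (the N is not an amine).
  CH(COBr): pendant –C(=O)X: carbonyl C bonded to C and halogen → acyl halide.
  CH2NHCH2: C–N–C with sp³ carbons and no adjacent C=O → amine (secondary).
  COBr: –C(=O)Br: carbonyl C bonded to C and to a halogen → acyl halide (not alkyl halide).
In CH2CONHCH2, the C=O is bonded to nitrogen, which defines an amide, not a ketone. In each of CH(COBr) and COBr, the C=O is bonded to a halogen, which defines an acyl halide, not a ketone.
The groups actually present are: acyl halide, amide, amine, arene.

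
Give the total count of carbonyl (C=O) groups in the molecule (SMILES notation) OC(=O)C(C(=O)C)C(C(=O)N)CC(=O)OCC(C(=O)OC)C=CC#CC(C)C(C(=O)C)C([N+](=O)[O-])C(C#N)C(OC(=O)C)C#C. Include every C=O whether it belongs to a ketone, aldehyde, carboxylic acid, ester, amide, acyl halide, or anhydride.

7

HOOC: carboxylic acid, 1 C=O (running total 1).
CH(COCH3): ketone, 1 C=O (running total 2).
CH(CONH2): amide, 1 C=O (running total 3).
CH2COOCH2: ester, 1 C=O (running total 4).
CH(COOCH3): ester, 1 C=O (running total 5).
CH(COCH3): ketone, 1 C=O (running total 6).
CH(OCOCH3): ester, 1 C=O (running total 7).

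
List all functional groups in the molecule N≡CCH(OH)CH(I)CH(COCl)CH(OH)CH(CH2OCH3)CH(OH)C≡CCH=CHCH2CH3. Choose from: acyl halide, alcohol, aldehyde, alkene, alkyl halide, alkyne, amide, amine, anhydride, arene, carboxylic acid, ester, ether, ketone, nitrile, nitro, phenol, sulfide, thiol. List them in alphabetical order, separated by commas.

Working along the chain:
  N≡C: N≡C–: carbon triple-bonded to nitrogen → nitrile.
  CH(OH): –OH on an sp³ carbon → alcohol (secondary).
  CH(I): halogen on an sp³ carbon → alkyl halide.
  CH(COCl): pendant –C(=O)X: carbonyl C bonded to C and halogen → acyl halide.
  CH(OH): –OH on an sp³ carbon → alcohol (secondary).
  CH(CH2OCH3): pendant –CH2OCH3: C–O–C linkage → ether.
  CH(OH): –OH on an sp³ carbon → alcohol (secondary).
  C≡C: C≡C triple bond → alkyne.
  CH=CH: C=C double bond → alkene.

acyl halide, alcohol, alkene, alkyl halide, alkyne, ether, nitrile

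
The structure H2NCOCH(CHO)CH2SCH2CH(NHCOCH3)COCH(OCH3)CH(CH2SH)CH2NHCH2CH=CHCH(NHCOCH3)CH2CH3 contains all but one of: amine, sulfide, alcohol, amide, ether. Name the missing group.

sulfide: present (CH2SCH2 — C–S–C linkage → sulfide (thioether)).
amide: present (H2NCO — –C(=O)NH2: carbonyl C bonded to C and to N → amide (the N is not a separate amine)).
ether: present (CH(OCH3) — pendant –OCH3: C–O–C with sp³ C, no adjacent C=O → ether).
amine: present (CH2NHCH2 — C–N–C with sp³ carbons and no adjacent C=O → amine (secondary)).
alcohol: no segment matches this pattern.

alcohol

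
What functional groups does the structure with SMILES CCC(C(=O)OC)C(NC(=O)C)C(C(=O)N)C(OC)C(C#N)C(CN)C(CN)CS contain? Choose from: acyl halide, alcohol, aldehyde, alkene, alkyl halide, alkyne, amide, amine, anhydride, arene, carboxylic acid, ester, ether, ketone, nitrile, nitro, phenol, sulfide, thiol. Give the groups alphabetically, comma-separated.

Reading the structure from left to right:
  CH(COOCH3): pendant –COOCH3: carbonyl C bonded to C and –OCH3 → ester.
  CH(NHCOCH3): pendant –NHC(=O)CH3: N bonded to a carbonyl → amide (not amine).
  CH(CONH2): pendant –CONH2: carbonyl C bonded to C and N → amide.
  CH(OCH3): pendant –OCH3: C–O–C with sp³ C, no adjacent C=O → ether.
  CH(CN): pendant –C≡N: nitrile.
  CH(CH2NH2): pendant –CH2NH2: N on sp³ C, no adjacent C=O → amine.
  CH(CH2NH2): pendant –CH2NH2: N on sp³ C, no adjacent C=O → amine.
  CH2SH: –SH on an sp³ carbon → thiol.

amide, amine, ester, ether, nitrile, thiol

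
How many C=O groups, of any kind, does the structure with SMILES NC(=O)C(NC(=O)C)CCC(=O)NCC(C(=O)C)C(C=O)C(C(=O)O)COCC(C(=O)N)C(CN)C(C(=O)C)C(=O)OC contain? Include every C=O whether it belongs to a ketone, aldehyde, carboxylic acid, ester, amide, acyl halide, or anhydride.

H2NCO: amide, 1 C=O (running total 1).
CH(NHCOCH3): amide, 1 C=O (running total 2).
CH2CONHCH2: amide, 1 C=O (running total 3).
CH(COCH3): ketone, 1 C=O (running total 4).
CH(CHO): aldehyde, 1 C=O (running total 5).
CH(COOH): carboxylic acid, 1 C=O (running total 6).
CH(CONH2): amide, 1 C=O (running total 7).
CH(COCH3): ketone, 1 C=O (running total 8).
COOCH3: ester, 1 C=O (running total 9).

9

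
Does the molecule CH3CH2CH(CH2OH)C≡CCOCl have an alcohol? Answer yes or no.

yes

pendant –CH2OH on an sp³ backbone C → alcohol.
C≡C triple bond → alkyne.
–C(=O)Cl: carbonyl C bonded to C and to a halogen → acyl halide (not alkyl halide).
The CH(CH2OH) segment supplies the alcohol: pendant –CH2OH on an sp³ backbone C → alcohol.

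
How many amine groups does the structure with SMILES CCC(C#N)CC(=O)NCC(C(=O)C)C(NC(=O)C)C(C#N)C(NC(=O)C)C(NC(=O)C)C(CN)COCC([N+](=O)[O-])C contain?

1

Taking each segment in turn:
  CH(CN): pendant –C≡N: nitrile.
  CH2CONHCH2: –C(=O)–N– linkage → amide (the N is not an amine).
  CH(COCH3): pendant –COCH3: carbonyl C bonded to two carbons → ketone.
  CH(NHCOCH3): pendant –NHC(=O)CH3: N bonded to a carbonyl → amide (not amine).
  CH(CN): pendant –C≡N: nitrile.
  CH(NHCOCH3): pendant –NHC(=O)CH3: N bonded to a carbonyl → amide (not amine).
  CH(NHCOCH3): pendant –NHC(=O)CH3: N bonded to a carbonyl → amide (not amine).
  CH(CH2NH2): pendant –CH2NH2: N on sp³ C, no adjacent C=O → amine.
  CH2OCH2: C–O–C with sp³ carbons on both sides and no adjacent C=O → ether.
  CH(NO2): –NO2 on an sp³ carbon → nitro (the N=O is not a carbonyl).
Amine appears at: CH(CH2NH2) → 1.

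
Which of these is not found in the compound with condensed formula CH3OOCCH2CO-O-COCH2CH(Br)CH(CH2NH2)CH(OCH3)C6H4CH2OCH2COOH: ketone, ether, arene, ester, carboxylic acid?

ketone

carboxylic acid: present (COOH — –COOH: carbonyl C bonded to –OH and C → carboxylic acid (the –OH is not a separate alcohol)).
ether: present (CH(OCH3) — pendant –OCH3: C–O–C with sp³ C, no adjacent C=O → ether).
arene: present (C6H4 — para-disubstituted benzene ring → arene).
ester: present (CH3OOC — CH3O–C(=O)–: carbonyl C bonded to C and to –OCH3 → ester (not ketone + ether)).
ketone: absent. In CH3OOC, the C=O is bonded to an –O–C group, which defines an ester, not a ketone. In COOH, the C=O bears an –OH, making it a carboxylic acid rather than a ketone. In CH2CO-O-COCH2, the two C=O groups share a bridging oxygen, which is an anhydride linkage, not a ketone.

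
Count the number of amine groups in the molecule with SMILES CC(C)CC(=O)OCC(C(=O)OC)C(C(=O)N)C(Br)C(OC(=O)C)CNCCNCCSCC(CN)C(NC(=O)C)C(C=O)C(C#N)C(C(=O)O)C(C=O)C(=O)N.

Reading the structure from left to right:
  CH2COOCH2: –C(=O)–O–C with C on the carbonyl side → ester.
  CH(COOCH3): pendant –COOCH3: carbonyl C bonded to C and –OCH3 → ester.
  CH(CONH2): pendant –CONH2: carbonyl C bonded to C and N → amide.
  CH(Br): halogen on an sp³ carbon → alkyl halide.
  CH(OCOCH3): pendant –OC(=O)CH3: an acyloxy group → ester.
  CH2NHCH2: C–N–C with sp³ carbons and no adjacent C=O → amine (secondary).
  CH2NHCH2: C–N–C with sp³ carbons and no adjacent C=O → amine (secondary).
  CH2SCH2: C–S–C linkage → sulfide (thioether).
  CH(CH2NH2): pendant –CH2NH2: N on sp³ C, no adjacent C=O → amine.
  CH(NHCOCH3): pendant –NHC(=O)CH3: N bonded to a carbonyl → amide (not amine).
  CH(CHO): pendant –CHO: carbonyl C bonded to C and H → aldehyde.
  CH(CN): pendant –C≡N: nitrile.
  CH(COOH): pendant –COOH: carbonyl C bonded to C and –OH → carboxylic acid.
  CH(CHO): pendant –CHO: carbonyl C bonded to C and H → aldehyde.
  CONH2: –C(=O)NH2: carbonyl C bonded to C and to N → amide (the N is not a separate amine).
Amine appears at: CH2NHCH2, CH2NHCH2, CH(CH2NH2) → 3.

3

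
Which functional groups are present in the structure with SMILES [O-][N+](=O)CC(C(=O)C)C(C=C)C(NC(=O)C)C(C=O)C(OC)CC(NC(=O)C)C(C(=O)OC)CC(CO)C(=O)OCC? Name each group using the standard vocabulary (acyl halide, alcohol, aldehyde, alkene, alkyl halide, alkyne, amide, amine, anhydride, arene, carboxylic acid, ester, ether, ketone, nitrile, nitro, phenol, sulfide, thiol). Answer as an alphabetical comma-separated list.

–NO2 on carbon → nitro group.
pendant –COCH3: carbonyl C bonded to two carbons → ketone.
pendant –CH=CH2: C=C double bond → alkene.
pendant –NHC(=O)CH3: N bonded to a carbonyl → amide (not amine).
pendant –CHO: carbonyl C bonded to C and H → aldehyde.
pendant –OCH3: C–O–C with sp³ C, no adjacent C=O → ether.
pendant –NHC(=O)CH3: N bonded to a carbonyl → amide (not amine).
pendant –COOCH3: carbonyl C bonded to C and –OCH3 → ester.
pendant –CH2OH on an sp³ backbone C → alcohol.
–C(=O)OCH2CH3: carbonyl C bonded to C and to –OEt → ester.

alcohol, aldehyde, alkene, amide, ester, ether, ketone, nitro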